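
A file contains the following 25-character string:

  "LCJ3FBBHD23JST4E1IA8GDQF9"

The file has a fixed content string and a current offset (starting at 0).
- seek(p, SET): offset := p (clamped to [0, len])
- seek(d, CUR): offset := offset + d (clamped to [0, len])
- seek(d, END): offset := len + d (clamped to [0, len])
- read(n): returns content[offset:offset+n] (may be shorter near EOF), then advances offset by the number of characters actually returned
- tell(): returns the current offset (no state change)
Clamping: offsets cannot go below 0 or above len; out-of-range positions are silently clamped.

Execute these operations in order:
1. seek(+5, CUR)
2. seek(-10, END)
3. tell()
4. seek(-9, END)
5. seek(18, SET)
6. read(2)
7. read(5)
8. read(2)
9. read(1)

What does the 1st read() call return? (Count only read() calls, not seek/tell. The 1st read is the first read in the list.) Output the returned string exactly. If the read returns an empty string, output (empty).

After 1 (seek(+5, CUR)): offset=5
After 2 (seek(-10, END)): offset=15
After 3 (tell()): offset=15
After 4 (seek(-9, END)): offset=16
After 5 (seek(18, SET)): offset=18
After 6 (read(2)): returned 'A8', offset=20
After 7 (read(5)): returned 'GDQF9', offset=25
After 8 (read(2)): returned '', offset=25
After 9 (read(1)): returned '', offset=25

Answer: A8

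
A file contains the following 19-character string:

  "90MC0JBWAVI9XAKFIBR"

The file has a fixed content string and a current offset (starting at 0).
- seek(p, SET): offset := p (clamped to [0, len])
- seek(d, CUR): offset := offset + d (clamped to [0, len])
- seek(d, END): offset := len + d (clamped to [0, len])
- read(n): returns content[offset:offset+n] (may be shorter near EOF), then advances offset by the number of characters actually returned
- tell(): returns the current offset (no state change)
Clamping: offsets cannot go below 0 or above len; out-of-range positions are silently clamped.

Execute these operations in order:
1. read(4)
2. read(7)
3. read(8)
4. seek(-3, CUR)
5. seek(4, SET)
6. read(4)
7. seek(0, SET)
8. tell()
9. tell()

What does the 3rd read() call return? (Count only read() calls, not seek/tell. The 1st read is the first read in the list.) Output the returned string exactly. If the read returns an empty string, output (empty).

Answer: 9XAKFIBR

Derivation:
After 1 (read(4)): returned '90MC', offset=4
After 2 (read(7)): returned '0JBWAVI', offset=11
After 3 (read(8)): returned '9XAKFIBR', offset=19
After 4 (seek(-3, CUR)): offset=16
After 5 (seek(4, SET)): offset=4
After 6 (read(4)): returned '0JBW', offset=8
After 7 (seek(0, SET)): offset=0
After 8 (tell()): offset=0
After 9 (tell()): offset=0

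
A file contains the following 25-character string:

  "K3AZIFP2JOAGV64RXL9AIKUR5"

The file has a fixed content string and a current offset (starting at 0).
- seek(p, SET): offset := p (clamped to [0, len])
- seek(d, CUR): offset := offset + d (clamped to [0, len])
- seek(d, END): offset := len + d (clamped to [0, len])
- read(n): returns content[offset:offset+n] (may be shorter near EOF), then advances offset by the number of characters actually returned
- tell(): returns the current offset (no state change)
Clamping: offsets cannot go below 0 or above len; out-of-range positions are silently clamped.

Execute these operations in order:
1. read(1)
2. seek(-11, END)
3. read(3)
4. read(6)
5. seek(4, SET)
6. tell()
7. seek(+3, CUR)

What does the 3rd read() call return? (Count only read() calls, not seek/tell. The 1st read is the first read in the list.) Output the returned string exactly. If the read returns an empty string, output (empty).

After 1 (read(1)): returned 'K', offset=1
After 2 (seek(-11, END)): offset=14
After 3 (read(3)): returned '4RX', offset=17
After 4 (read(6)): returned 'L9AIKU', offset=23
After 5 (seek(4, SET)): offset=4
After 6 (tell()): offset=4
After 7 (seek(+3, CUR)): offset=7

Answer: L9AIKU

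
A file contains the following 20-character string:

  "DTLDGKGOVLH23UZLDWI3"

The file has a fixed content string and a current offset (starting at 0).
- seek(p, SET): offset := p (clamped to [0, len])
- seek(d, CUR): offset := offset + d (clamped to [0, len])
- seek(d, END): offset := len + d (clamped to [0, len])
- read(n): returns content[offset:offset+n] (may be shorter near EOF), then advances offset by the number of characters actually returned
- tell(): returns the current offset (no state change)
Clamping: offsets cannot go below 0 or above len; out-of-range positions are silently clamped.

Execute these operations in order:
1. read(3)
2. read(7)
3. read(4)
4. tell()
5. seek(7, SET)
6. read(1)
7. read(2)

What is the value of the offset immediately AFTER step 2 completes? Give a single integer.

Answer: 10

Derivation:
After 1 (read(3)): returned 'DTL', offset=3
After 2 (read(7)): returned 'DGKGOVL', offset=10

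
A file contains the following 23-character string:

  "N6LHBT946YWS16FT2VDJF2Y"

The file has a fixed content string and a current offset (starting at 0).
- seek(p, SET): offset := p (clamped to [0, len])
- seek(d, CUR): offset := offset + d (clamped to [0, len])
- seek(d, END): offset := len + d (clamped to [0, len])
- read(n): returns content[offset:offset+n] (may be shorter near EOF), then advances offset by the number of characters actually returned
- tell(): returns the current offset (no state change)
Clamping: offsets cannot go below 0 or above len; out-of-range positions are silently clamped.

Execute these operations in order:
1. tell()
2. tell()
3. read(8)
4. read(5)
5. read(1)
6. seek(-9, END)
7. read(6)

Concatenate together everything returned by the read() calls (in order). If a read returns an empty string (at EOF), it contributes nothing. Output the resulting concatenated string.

Answer: N6LHBT946YWS16FT2VDJ

Derivation:
After 1 (tell()): offset=0
After 2 (tell()): offset=0
After 3 (read(8)): returned 'N6LHBT94', offset=8
After 4 (read(5)): returned '6YWS1', offset=13
After 5 (read(1)): returned '6', offset=14
After 6 (seek(-9, END)): offset=14
After 7 (read(6)): returned 'FT2VDJ', offset=20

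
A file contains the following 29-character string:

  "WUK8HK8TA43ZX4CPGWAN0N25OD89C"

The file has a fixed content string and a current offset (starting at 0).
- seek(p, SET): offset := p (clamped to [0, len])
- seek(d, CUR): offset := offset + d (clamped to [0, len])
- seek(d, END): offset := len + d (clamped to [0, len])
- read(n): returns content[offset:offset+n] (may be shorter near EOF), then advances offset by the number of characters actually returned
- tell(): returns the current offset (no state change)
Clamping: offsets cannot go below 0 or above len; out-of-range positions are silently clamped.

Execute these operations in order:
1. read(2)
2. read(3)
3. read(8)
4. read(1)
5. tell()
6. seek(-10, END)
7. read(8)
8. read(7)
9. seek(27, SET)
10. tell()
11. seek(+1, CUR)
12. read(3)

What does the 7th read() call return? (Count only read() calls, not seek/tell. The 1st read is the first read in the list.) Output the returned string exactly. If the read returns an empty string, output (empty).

After 1 (read(2)): returned 'WU', offset=2
After 2 (read(3)): returned 'K8H', offset=5
After 3 (read(8)): returned 'K8TA43ZX', offset=13
After 4 (read(1)): returned '4', offset=14
After 5 (tell()): offset=14
After 6 (seek(-10, END)): offset=19
After 7 (read(8)): returned 'N0N25OD8', offset=27
After 8 (read(7)): returned '9C', offset=29
After 9 (seek(27, SET)): offset=27
After 10 (tell()): offset=27
After 11 (seek(+1, CUR)): offset=28
After 12 (read(3)): returned 'C', offset=29

Answer: C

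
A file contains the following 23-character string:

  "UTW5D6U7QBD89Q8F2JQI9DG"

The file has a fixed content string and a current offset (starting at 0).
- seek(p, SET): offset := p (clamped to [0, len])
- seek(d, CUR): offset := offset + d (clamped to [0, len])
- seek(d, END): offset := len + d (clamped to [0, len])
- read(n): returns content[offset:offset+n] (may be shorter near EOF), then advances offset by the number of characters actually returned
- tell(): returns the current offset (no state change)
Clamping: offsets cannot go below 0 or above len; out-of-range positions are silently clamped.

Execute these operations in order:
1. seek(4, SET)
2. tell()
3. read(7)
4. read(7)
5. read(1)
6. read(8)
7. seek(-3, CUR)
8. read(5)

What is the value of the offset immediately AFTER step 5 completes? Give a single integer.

Answer: 19

Derivation:
After 1 (seek(4, SET)): offset=4
After 2 (tell()): offset=4
After 3 (read(7)): returned 'D6U7QBD', offset=11
After 4 (read(7)): returned '89Q8F2J', offset=18
After 5 (read(1)): returned 'Q', offset=19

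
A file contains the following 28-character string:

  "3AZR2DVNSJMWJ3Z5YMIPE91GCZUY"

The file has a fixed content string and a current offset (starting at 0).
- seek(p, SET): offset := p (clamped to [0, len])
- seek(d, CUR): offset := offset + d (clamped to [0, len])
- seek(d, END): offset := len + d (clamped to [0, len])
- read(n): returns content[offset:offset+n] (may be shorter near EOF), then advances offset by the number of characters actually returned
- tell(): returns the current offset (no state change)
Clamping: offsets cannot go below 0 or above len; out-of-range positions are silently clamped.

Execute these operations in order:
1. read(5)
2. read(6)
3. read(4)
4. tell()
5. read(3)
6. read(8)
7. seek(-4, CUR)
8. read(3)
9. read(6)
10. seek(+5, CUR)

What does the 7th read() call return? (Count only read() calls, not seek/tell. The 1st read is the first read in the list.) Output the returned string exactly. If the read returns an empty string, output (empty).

Answer: ZUY

Derivation:
After 1 (read(5)): returned '3AZR2', offset=5
After 2 (read(6)): returned 'DVNSJM', offset=11
After 3 (read(4)): returned 'WJ3Z', offset=15
After 4 (tell()): offset=15
After 5 (read(3)): returned '5YM', offset=18
After 6 (read(8)): returned 'IPE91GCZ', offset=26
After 7 (seek(-4, CUR)): offset=22
After 8 (read(3)): returned '1GC', offset=25
After 9 (read(6)): returned 'ZUY', offset=28
After 10 (seek(+5, CUR)): offset=28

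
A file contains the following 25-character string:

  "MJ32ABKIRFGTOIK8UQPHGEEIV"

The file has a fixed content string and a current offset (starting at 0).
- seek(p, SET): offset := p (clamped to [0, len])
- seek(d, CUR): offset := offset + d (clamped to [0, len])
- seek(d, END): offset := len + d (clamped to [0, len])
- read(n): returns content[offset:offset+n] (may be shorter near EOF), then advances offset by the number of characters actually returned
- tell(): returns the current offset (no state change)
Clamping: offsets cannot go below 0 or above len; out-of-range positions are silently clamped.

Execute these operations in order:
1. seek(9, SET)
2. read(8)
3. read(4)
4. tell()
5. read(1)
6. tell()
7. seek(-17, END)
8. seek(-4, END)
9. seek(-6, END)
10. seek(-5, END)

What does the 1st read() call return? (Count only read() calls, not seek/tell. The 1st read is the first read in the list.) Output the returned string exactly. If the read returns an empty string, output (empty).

After 1 (seek(9, SET)): offset=9
After 2 (read(8)): returned 'FGTOIK8U', offset=17
After 3 (read(4)): returned 'QPHG', offset=21
After 4 (tell()): offset=21
After 5 (read(1)): returned 'E', offset=22
After 6 (tell()): offset=22
After 7 (seek(-17, END)): offset=8
After 8 (seek(-4, END)): offset=21
After 9 (seek(-6, END)): offset=19
After 10 (seek(-5, END)): offset=20

Answer: FGTOIK8U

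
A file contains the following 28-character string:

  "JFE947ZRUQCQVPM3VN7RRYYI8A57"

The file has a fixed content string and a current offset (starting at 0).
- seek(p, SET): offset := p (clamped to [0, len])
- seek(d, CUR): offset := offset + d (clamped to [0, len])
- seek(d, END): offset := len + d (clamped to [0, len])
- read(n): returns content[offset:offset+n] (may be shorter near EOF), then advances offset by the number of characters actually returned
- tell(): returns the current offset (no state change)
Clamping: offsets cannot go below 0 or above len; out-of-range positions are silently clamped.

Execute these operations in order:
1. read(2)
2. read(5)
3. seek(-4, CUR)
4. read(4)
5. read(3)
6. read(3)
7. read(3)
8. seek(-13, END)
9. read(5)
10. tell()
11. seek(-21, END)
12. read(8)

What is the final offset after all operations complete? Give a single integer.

Answer: 15

Derivation:
After 1 (read(2)): returned 'JF', offset=2
After 2 (read(5)): returned 'E947Z', offset=7
After 3 (seek(-4, CUR)): offset=3
After 4 (read(4)): returned '947Z', offset=7
After 5 (read(3)): returned 'RUQ', offset=10
After 6 (read(3)): returned 'CQV', offset=13
After 7 (read(3)): returned 'PM3', offset=16
After 8 (seek(-13, END)): offset=15
After 9 (read(5)): returned '3VN7R', offset=20
After 10 (tell()): offset=20
After 11 (seek(-21, END)): offset=7
After 12 (read(8)): returned 'RUQCQVPM', offset=15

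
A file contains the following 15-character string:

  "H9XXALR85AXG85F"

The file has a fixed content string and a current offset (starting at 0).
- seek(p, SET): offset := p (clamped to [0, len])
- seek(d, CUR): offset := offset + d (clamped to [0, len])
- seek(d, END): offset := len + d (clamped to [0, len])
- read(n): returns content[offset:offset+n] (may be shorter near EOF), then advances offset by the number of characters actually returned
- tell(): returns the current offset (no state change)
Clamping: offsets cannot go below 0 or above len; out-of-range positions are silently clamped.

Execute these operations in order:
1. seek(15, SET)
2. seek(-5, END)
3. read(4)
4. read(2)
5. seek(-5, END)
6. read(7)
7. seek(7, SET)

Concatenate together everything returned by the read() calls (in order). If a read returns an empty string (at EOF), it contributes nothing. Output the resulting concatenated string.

After 1 (seek(15, SET)): offset=15
After 2 (seek(-5, END)): offset=10
After 3 (read(4)): returned 'XG85', offset=14
After 4 (read(2)): returned 'F', offset=15
After 5 (seek(-5, END)): offset=10
After 6 (read(7)): returned 'XG85F', offset=15
After 7 (seek(7, SET)): offset=7

Answer: XG85FXG85F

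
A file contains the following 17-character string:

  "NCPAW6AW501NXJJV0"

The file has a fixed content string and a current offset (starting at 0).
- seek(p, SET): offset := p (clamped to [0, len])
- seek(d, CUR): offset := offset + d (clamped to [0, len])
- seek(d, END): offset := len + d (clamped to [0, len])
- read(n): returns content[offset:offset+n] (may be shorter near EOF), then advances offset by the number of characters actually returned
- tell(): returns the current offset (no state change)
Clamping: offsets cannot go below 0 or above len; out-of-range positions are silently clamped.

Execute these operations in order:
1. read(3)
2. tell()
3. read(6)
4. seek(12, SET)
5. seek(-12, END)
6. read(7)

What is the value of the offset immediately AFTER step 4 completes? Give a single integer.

Answer: 12

Derivation:
After 1 (read(3)): returned 'NCP', offset=3
After 2 (tell()): offset=3
After 3 (read(6)): returned 'AW6AW5', offset=9
After 4 (seek(12, SET)): offset=12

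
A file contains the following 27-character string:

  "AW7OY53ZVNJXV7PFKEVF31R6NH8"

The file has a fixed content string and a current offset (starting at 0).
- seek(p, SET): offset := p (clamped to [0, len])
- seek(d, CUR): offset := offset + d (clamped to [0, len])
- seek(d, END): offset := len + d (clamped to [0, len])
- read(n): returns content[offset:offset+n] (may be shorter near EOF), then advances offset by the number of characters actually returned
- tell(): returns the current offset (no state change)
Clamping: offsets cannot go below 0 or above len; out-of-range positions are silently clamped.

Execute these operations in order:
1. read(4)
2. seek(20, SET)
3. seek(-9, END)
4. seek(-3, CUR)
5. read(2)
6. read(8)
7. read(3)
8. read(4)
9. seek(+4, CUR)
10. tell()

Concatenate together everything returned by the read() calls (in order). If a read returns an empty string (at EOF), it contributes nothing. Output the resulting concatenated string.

Answer: AW7OFKEVF31R6NH8

Derivation:
After 1 (read(4)): returned 'AW7O', offset=4
After 2 (seek(20, SET)): offset=20
After 3 (seek(-9, END)): offset=18
After 4 (seek(-3, CUR)): offset=15
After 5 (read(2)): returned 'FK', offset=17
After 6 (read(8)): returned 'EVF31R6N', offset=25
After 7 (read(3)): returned 'H8', offset=27
After 8 (read(4)): returned '', offset=27
After 9 (seek(+4, CUR)): offset=27
After 10 (tell()): offset=27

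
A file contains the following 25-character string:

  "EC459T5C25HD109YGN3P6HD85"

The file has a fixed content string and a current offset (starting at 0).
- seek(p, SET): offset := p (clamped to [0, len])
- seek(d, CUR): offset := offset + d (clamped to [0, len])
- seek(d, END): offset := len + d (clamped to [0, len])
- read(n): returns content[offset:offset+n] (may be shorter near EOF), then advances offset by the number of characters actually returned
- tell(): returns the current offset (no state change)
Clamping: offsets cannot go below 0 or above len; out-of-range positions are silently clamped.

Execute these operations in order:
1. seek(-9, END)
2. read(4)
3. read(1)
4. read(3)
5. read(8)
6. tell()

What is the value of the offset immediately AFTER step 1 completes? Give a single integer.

After 1 (seek(-9, END)): offset=16

Answer: 16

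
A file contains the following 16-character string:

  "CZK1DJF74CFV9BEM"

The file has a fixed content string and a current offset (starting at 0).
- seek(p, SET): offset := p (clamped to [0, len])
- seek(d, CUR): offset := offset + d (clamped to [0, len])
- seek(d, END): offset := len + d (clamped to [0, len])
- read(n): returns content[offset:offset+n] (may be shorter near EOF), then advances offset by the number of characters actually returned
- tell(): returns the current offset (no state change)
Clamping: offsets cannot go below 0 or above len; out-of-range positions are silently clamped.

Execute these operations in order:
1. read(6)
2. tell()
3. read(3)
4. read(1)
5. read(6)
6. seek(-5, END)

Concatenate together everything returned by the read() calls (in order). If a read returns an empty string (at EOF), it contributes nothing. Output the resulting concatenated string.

Answer: CZK1DJF74CFV9BEM

Derivation:
After 1 (read(6)): returned 'CZK1DJ', offset=6
After 2 (tell()): offset=6
After 3 (read(3)): returned 'F74', offset=9
After 4 (read(1)): returned 'C', offset=10
After 5 (read(6)): returned 'FV9BEM', offset=16
After 6 (seek(-5, END)): offset=11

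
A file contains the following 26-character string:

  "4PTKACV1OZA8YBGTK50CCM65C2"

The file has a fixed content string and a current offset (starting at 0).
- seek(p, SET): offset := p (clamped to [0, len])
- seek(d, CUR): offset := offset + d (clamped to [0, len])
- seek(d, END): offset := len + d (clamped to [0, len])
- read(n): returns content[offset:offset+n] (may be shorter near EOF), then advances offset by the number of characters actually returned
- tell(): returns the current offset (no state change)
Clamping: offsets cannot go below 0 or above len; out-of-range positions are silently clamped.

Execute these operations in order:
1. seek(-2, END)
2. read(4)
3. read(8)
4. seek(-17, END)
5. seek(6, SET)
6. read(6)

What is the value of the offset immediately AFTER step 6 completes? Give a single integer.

Answer: 12

Derivation:
After 1 (seek(-2, END)): offset=24
After 2 (read(4)): returned 'C2', offset=26
After 3 (read(8)): returned '', offset=26
After 4 (seek(-17, END)): offset=9
After 5 (seek(6, SET)): offset=6
After 6 (read(6)): returned 'V1OZA8', offset=12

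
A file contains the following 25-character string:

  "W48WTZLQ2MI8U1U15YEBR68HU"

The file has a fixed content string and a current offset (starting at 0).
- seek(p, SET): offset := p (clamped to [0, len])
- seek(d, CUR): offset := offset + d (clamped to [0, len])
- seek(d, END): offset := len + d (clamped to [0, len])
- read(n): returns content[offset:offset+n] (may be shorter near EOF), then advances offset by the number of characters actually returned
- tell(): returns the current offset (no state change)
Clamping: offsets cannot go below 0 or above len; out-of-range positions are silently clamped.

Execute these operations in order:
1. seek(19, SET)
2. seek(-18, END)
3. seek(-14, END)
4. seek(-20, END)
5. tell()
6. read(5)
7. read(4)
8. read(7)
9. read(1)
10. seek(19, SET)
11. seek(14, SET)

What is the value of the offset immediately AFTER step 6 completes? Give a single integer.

Answer: 10

Derivation:
After 1 (seek(19, SET)): offset=19
After 2 (seek(-18, END)): offset=7
After 3 (seek(-14, END)): offset=11
After 4 (seek(-20, END)): offset=5
After 5 (tell()): offset=5
After 6 (read(5)): returned 'ZLQ2M', offset=10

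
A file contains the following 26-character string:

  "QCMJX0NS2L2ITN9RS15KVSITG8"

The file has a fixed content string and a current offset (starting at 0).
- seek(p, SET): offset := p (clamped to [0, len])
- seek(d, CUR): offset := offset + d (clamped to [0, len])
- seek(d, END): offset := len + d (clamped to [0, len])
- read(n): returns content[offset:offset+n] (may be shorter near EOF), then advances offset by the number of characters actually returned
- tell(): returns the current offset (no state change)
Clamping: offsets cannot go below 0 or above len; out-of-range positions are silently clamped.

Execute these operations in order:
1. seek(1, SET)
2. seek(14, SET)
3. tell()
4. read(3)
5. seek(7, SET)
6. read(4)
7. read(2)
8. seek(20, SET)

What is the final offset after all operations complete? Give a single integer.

Answer: 20

Derivation:
After 1 (seek(1, SET)): offset=1
After 2 (seek(14, SET)): offset=14
After 3 (tell()): offset=14
After 4 (read(3)): returned '9RS', offset=17
After 5 (seek(7, SET)): offset=7
After 6 (read(4)): returned 'S2L2', offset=11
After 7 (read(2)): returned 'IT', offset=13
After 8 (seek(20, SET)): offset=20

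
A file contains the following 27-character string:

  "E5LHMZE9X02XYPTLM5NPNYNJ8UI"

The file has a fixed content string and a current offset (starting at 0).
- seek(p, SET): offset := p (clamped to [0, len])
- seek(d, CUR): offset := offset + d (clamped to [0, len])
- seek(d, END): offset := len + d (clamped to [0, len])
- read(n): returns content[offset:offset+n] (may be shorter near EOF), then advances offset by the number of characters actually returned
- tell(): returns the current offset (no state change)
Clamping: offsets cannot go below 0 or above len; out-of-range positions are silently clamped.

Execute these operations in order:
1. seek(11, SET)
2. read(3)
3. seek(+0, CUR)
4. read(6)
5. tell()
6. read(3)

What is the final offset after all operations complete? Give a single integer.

After 1 (seek(11, SET)): offset=11
After 2 (read(3)): returned 'XYP', offset=14
After 3 (seek(+0, CUR)): offset=14
After 4 (read(6)): returned 'TLM5NP', offset=20
After 5 (tell()): offset=20
After 6 (read(3)): returned 'NYN', offset=23

Answer: 23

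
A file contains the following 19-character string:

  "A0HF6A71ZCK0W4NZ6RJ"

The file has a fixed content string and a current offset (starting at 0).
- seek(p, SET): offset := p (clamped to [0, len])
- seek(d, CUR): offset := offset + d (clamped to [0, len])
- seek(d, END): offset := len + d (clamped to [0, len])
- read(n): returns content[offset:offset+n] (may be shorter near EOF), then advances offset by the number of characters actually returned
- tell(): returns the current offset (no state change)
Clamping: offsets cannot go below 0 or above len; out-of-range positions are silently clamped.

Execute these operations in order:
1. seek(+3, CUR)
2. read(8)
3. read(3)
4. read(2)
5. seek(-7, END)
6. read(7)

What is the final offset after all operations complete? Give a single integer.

Answer: 19

Derivation:
After 1 (seek(+3, CUR)): offset=3
After 2 (read(8)): returned 'F6A71ZCK', offset=11
After 3 (read(3)): returned '0W4', offset=14
After 4 (read(2)): returned 'NZ', offset=16
After 5 (seek(-7, END)): offset=12
After 6 (read(7)): returned 'W4NZ6RJ', offset=19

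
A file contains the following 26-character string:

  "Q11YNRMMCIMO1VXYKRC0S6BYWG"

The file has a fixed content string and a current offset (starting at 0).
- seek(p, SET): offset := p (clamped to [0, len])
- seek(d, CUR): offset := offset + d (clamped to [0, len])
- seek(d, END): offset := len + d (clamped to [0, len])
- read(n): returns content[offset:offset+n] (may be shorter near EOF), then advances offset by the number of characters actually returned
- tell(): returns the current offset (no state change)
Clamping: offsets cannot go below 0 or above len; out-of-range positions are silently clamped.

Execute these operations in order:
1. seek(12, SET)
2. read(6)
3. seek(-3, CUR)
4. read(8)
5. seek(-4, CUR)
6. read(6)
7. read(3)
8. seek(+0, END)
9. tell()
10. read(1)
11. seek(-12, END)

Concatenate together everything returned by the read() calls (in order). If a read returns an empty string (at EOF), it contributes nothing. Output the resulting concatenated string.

Answer: 1VXYKRYKRC0S6B0S6BYWG

Derivation:
After 1 (seek(12, SET)): offset=12
After 2 (read(6)): returned '1VXYKR', offset=18
After 3 (seek(-3, CUR)): offset=15
After 4 (read(8)): returned 'YKRC0S6B', offset=23
After 5 (seek(-4, CUR)): offset=19
After 6 (read(6)): returned '0S6BYW', offset=25
After 7 (read(3)): returned 'G', offset=26
After 8 (seek(+0, END)): offset=26
After 9 (tell()): offset=26
After 10 (read(1)): returned '', offset=26
After 11 (seek(-12, END)): offset=14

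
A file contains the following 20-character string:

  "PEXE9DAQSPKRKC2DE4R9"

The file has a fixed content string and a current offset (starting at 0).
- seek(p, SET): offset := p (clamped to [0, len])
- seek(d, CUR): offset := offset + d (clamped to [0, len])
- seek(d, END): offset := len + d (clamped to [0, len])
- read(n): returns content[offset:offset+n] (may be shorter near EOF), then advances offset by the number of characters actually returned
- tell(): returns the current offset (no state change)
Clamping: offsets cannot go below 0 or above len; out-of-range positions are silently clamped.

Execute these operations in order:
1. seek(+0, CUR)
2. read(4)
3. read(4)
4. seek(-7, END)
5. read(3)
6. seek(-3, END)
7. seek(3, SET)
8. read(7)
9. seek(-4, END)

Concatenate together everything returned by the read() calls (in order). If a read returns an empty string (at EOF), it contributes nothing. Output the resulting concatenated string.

Answer: PEXE9DAQC2DE9DAQSP

Derivation:
After 1 (seek(+0, CUR)): offset=0
After 2 (read(4)): returned 'PEXE', offset=4
After 3 (read(4)): returned '9DAQ', offset=8
After 4 (seek(-7, END)): offset=13
After 5 (read(3)): returned 'C2D', offset=16
After 6 (seek(-3, END)): offset=17
After 7 (seek(3, SET)): offset=3
After 8 (read(7)): returned 'E9DAQSP', offset=10
After 9 (seek(-4, END)): offset=16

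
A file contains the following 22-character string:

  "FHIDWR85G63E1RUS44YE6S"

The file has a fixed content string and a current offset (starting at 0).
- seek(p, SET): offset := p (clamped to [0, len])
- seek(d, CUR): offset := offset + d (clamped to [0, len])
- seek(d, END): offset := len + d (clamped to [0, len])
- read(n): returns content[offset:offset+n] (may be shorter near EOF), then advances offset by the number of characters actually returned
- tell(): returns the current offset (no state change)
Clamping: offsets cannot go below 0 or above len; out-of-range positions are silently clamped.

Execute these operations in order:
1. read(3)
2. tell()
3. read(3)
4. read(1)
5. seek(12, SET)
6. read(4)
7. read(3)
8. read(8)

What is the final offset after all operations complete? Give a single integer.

Answer: 22

Derivation:
After 1 (read(3)): returned 'FHI', offset=3
After 2 (tell()): offset=3
After 3 (read(3)): returned 'DWR', offset=6
After 4 (read(1)): returned '8', offset=7
After 5 (seek(12, SET)): offset=12
After 6 (read(4)): returned '1RUS', offset=16
After 7 (read(3)): returned '44Y', offset=19
After 8 (read(8)): returned 'E6S', offset=22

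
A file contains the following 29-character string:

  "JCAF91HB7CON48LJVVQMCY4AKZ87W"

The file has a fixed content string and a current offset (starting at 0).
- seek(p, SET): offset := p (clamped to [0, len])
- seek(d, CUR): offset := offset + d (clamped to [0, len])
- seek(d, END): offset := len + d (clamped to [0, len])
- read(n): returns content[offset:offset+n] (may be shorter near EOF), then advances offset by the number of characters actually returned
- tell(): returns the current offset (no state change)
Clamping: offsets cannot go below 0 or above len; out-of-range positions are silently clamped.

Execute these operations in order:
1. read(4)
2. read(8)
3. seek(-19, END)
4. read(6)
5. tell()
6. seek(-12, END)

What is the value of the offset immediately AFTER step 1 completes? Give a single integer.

After 1 (read(4)): returned 'JCAF', offset=4

Answer: 4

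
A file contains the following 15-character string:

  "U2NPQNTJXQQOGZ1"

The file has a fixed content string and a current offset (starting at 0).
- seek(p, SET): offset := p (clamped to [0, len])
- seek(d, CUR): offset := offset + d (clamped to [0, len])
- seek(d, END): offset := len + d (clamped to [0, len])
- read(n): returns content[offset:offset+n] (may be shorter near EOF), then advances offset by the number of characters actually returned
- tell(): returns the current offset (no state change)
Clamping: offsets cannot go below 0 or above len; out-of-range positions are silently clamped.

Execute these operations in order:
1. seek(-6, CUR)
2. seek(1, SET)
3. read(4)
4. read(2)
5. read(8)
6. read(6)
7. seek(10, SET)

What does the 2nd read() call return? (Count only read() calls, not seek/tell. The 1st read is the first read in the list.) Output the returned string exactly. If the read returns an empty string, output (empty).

Answer: NT

Derivation:
After 1 (seek(-6, CUR)): offset=0
After 2 (seek(1, SET)): offset=1
After 3 (read(4)): returned '2NPQ', offset=5
After 4 (read(2)): returned 'NT', offset=7
After 5 (read(8)): returned 'JXQQOGZ1', offset=15
After 6 (read(6)): returned '', offset=15
After 7 (seek(10, SET)): offset=10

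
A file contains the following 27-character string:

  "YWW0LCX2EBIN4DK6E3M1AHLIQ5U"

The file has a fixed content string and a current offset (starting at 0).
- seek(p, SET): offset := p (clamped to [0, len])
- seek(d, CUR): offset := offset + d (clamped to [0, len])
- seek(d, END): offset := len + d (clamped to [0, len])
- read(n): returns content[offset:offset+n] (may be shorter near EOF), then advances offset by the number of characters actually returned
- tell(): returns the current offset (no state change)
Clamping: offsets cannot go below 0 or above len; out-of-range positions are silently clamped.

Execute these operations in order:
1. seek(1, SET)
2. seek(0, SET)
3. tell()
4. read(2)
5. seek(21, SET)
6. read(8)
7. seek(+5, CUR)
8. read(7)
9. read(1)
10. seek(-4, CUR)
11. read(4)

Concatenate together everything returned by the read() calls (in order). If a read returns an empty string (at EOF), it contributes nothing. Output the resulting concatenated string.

Answer: YWHLIQ5UIQ5U

Derivation:
After 1 (seek(1, SET)): offset=1
After 2 (seek(0, SET)): offset=0
After 3 (tell()): offset=0
After 4 (read(2)): returned 'YW', offset=2
After 5 (seek(21, SET)): offset=21
After 6 (read(8)): returned 'HLIQ5U', offset=27
After 7 (seek(+5, CUR)): offset=27
After 8 (read(7)): returned '', offset=27
After 9 (read(1)): returned '', offset=27
After 10 (seek(-4, CUR)): offset=23
After 11 (read(4)): returned 'IQ5U', offset=27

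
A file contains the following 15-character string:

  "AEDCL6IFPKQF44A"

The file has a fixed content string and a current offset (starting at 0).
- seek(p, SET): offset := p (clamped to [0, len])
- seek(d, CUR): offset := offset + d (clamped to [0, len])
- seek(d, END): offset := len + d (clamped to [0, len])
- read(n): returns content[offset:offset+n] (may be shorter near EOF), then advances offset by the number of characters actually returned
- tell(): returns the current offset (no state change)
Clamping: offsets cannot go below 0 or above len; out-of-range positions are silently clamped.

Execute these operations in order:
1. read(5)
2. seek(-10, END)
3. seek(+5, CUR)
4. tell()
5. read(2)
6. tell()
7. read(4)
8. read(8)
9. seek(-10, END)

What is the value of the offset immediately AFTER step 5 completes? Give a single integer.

After 1 (read(5)): returned 'AEDCL', offset=5
After 2 (seek(-10, END)): offset=5
After 3 (seek(+5, CUR)): offset=10
After 4 (tell()): offset=10
After 5 (read(2)): returned 'QF', offset=12

Answer: 12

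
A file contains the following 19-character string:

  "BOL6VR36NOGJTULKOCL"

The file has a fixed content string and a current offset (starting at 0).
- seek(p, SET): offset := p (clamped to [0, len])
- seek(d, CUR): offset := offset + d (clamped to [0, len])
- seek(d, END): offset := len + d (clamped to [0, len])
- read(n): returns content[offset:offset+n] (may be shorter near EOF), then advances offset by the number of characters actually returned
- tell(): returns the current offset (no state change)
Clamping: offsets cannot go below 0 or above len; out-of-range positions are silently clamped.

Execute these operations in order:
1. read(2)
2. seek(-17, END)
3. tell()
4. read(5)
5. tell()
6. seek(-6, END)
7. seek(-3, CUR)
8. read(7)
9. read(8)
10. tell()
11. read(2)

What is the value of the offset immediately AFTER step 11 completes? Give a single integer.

Answer: 19

Derivation:
After 1 (read(2)): returned 'BO', offset=2
After 2 (seek(-17, END)): offset=2
After 3 (tell()): offset=2
After 4 (read(5)): returned 'L6VR3', offset=7
After 5 (tell()): offset=7
After 6 (seek(-6, END)): offset=13
After 7 (seek(-3, CUR)): offset=10
After 8 (read(7)): returned 'GJTULKO', offset=17
After 9 (read(8)): returned 'CL', offset=19
After 10 (tell()): offset=19
After 11 (read(2)): returned '', offset=19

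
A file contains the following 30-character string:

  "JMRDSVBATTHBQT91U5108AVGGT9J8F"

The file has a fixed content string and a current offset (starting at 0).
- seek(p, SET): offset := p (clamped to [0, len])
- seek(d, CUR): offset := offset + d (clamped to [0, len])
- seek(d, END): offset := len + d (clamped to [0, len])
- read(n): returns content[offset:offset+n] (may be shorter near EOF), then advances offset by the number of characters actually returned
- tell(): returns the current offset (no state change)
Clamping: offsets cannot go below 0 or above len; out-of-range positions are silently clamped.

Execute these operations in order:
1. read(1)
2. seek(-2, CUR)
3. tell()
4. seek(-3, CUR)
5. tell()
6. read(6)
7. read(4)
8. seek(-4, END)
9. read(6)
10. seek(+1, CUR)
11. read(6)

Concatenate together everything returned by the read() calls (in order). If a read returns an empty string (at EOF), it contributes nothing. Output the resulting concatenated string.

Answer: JJMRDSVBATT9J8F

Derivation:
After 1 (read(1)): returned 'J', offset=1
After 2 (seek(-2, CUR)): offset=0
After 3 (tell()): offset=0
After 4 (seek(-3, CUR)): offset=0
After 5 (tell()): offset=0
After 6 (read(6)): returned 'JMRDSV', offset=6
After 7 (read(4)): returned 'BATT', offset=10
After 8 (seek(-4, END)): offset=26
After 9 (read(6)): returned '9J8F', offset=30
After 10 (seek(+1, CUR)): offset=30
After 11 (read(6)): returned '', offset=30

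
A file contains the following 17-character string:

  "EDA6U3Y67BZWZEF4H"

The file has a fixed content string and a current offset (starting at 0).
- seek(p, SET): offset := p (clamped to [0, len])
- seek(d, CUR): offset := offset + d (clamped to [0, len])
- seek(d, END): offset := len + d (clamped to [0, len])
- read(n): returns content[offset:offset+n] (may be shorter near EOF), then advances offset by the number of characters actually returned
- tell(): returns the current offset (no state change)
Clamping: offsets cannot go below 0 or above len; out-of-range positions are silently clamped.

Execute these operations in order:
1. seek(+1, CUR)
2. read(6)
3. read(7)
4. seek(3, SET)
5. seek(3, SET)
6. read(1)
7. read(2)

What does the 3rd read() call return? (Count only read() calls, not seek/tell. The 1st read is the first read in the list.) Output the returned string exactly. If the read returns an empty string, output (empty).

After 1 (seek(+1, CUR)): offset=1
After 2 (read(6)): returned 'DA6U3Y', offset=7
After 3 (read(7)): returned '67BZWZE', offset=14
After 4 (seek(3, SET)): offset=3
After 5 (seek(3, SET)): offset=3
After 6 (read(1)): returned '6', offset=4
After 7 (read(2)): returned 'U3', offset=6

Answer: 6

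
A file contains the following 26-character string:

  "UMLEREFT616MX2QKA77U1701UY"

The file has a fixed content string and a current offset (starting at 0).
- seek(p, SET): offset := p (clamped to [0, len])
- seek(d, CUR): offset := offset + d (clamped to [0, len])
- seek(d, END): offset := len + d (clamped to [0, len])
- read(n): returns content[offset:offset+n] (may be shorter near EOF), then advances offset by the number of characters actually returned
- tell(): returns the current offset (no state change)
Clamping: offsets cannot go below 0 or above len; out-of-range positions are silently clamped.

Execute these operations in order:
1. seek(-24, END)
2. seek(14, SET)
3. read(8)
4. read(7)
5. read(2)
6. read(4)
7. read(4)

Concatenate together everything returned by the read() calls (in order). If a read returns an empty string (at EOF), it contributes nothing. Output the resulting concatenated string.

After 1 (seek(-24, END)): offset=2
After 2 (seek(14, SET)): offset=14
After 3 (read(8)): returned 'QKA77U17', offset=22
After 4 (read(7)): returned '01UY', offset=26
After 5 (read(2)): returned '', offset=26
After 6 (read(4)): returned '', offset=26
After 7 (read(4)): returned '', offset=26

Answer: QKA77U1701UY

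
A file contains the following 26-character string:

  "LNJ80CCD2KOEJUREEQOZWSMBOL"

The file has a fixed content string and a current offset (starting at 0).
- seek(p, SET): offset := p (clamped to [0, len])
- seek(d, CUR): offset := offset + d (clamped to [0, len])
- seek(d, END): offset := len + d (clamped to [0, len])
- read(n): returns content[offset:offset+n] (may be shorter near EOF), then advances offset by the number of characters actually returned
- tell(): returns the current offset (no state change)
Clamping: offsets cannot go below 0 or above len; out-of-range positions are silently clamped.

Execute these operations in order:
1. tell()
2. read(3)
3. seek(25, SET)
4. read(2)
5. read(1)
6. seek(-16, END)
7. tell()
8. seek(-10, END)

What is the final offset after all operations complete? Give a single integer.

Answer: 16

Derivation:
After 1 (tell()): offset=0
After 2 (read(3)): returned 'LNJ', offset=3
After 3 (seek(25, SET)): offset=25
After 4 (read(2)): returned 'L', offset=26
After 5 (read(1)): returned '', offset=26
After 6 (seek(-16, END)): offset=10
After 7 (tell()): offset=10
After 8 (seek(-10, END)): offset=16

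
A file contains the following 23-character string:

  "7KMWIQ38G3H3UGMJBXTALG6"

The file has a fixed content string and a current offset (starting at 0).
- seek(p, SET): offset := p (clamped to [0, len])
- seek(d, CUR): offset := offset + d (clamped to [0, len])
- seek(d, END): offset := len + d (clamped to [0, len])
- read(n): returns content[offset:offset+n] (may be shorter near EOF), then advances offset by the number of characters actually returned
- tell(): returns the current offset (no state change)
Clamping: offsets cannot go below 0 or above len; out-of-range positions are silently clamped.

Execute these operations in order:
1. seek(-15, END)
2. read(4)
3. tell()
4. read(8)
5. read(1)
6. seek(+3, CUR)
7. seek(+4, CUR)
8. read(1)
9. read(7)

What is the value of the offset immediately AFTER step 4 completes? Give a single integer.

After 1 (seek(-15, END)): offset=8
After 2 (read(4)): returned 'G3H3', offset=12
After 3 (tell()): offset=12
After 4 (read(8)): returned 'UGMJBXTA', offset=20

Answer: 20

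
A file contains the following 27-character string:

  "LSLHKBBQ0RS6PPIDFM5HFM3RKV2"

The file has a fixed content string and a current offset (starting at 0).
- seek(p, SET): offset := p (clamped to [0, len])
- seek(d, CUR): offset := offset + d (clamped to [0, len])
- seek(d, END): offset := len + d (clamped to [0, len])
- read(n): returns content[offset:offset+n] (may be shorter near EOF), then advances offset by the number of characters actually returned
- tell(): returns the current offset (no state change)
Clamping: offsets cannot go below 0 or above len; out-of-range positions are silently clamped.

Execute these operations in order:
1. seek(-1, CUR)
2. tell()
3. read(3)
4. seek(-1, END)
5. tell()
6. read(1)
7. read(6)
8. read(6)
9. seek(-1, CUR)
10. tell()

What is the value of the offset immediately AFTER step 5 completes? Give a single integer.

After 1 (seek(-1, CUR)): offset=0
After 2 (tell()): offset=0
After 3 (read(3)): returned 'LSL', offset=3
After 4 (seek(-1, END)): offset=26
After 5 (tell()): offset=26

Answer: 26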